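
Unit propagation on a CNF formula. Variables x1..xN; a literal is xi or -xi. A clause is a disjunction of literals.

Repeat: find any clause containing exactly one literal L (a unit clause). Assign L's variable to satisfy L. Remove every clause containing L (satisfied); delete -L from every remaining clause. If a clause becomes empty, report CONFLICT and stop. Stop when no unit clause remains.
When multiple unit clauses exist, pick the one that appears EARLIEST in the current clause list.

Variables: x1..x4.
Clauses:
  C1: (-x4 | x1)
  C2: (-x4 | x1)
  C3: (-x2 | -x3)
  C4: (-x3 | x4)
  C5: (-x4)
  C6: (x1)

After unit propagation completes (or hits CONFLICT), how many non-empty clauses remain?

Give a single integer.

Answer: 0

Derivation:
unit clause [-4] forces x4=F; simplify:
  drop 4 from [-3, 4] -> [-3]
  satisfied 3 clause(s); 3 remain; assigned so far: [4]
unit clause [-3] forces x3=F; simplify:
  satisfied 2 clause(s); 1 remain; assigned so far: [3, 4]
unit clause [1] forces x1=T; simplify:
  satisfied 1 clause(s); 0 remain; assigned so far: [1, 3, 4]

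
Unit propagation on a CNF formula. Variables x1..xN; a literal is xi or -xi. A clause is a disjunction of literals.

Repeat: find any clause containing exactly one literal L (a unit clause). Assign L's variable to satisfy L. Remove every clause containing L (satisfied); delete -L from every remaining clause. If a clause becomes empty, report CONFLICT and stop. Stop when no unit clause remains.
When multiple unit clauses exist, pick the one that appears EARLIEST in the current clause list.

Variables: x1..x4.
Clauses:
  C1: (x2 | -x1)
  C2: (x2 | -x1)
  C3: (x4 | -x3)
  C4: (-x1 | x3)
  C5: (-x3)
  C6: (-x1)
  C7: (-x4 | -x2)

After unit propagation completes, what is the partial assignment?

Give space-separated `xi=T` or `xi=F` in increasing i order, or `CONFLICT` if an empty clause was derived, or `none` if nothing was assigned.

Answer: x1=F x3=F

Derivation:
unit clause [-3] forces x3=F; simplify:
  drop 3 from [-1, 3] -> [-1]
  satisfied 2 clause(s); 5 remain; assigned so far: [3]
unit clause [-1] forces x1=F; simplify:
  satisfied 4 clause(s); 1 remain; assigned so far: [1, 3]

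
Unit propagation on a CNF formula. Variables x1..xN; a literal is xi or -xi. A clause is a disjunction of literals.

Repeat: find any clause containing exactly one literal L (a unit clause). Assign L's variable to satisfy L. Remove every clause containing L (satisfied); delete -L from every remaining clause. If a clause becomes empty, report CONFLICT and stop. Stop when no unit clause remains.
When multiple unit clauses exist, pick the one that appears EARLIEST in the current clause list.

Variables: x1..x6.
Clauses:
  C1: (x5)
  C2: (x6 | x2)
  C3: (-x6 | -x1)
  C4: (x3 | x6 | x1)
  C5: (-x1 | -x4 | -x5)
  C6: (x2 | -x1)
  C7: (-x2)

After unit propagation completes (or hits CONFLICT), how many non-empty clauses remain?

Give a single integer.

unit clause [5] forces x5=T; simplify:
  drop -5 from [-1, -4, -5] -> [-1, -4]
  satisfied 1 clause(s); 6 remain; assigned so far: [5]
unit clause [-2] forces x2=F; simplify:
  drop 2 from [6, 2] -> [6]
  drop 2 from [2, -1] -> [-1]
  satisfied 1 clause(s); 5 remain; assigned so far: [2, 5]
unit clause [6] forces x6=T; simplify:
  drop -6 from [-6, -1] -> [-1]
  satisfied 2 clause(s); 3 remain; assigned so far: [2, 5, 6]
unit clause [-1] forces x1=F; simplify:
  satisfied 3 clause(s); 0 remain; assigned so far: [1, 2, 5, 6]

Answer: 0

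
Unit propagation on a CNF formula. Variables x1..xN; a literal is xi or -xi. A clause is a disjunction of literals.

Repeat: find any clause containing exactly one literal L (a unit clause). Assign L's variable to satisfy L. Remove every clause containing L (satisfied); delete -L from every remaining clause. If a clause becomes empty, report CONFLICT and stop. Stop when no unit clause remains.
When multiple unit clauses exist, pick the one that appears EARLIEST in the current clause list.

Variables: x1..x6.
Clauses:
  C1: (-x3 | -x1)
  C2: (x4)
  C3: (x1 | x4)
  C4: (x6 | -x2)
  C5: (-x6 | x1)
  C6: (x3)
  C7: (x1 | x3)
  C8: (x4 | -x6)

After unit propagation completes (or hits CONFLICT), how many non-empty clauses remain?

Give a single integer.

Answer: 0

Derivation:
unit clause [4] forces x4=T; simplify:
  satisfied 3 clause(s); 5 remain; assigned so far: [4]
unit clause [3] forces x3=T; simplify:
  drop -3 from [-3, -1] -> [-1]
  satisfied 2 clause(s); 3 remain; assigned so far: [3, 4]
unit clause [-1] forces x1=F; simplify:
  drop 1 from [-6, 1] -> [-6]
  satisfied 1 clause(s); 2 remain; assigned so far: [1, 3, 4]
unit clause [-6] forces x6=F; simplify:
  drop 6 from [6, -2] -> [-2]
  satisfied 1 clause(s); 1 remain; assigned so far: [1, 3, 4, 6]
unit clause [-2] forces x2=F; simplify:
  satisfied 1 clause(s); 0 remain; assigned so far: [1, 2, 3, 4, 6]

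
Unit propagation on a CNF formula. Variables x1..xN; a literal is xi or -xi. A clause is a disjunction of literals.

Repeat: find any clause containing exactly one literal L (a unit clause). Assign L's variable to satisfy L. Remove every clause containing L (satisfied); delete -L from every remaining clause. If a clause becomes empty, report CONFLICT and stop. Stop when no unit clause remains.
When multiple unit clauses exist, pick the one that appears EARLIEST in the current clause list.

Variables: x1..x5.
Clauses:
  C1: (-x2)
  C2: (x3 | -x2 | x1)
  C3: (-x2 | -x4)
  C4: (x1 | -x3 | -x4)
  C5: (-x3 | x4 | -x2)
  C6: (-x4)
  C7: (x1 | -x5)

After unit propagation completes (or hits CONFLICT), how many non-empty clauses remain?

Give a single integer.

Answer: 1

Derivation:
unit clause [-2] forces x2=F; simplify:
  satisfied 4 clause(s); 3 remain; assigned so far: [2]
unit clause [-4] forces x4=F; simplify:
  satisfied 2 clause(s); 1 remain; assigned so far: [2, 4]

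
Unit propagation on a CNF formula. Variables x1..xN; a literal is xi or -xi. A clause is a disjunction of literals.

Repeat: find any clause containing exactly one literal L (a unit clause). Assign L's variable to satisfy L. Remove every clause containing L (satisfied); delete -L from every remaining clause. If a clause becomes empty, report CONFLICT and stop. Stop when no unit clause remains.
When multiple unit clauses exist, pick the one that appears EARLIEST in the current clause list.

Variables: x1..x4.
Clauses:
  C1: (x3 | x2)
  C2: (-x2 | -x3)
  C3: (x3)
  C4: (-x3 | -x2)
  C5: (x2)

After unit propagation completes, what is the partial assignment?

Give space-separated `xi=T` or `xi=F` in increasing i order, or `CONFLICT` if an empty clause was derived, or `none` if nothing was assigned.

Answer: CONFLICT

Derivation:
unit clause [3] forces x3=T; simplify:
  drop -3 from [-2, -3] -> [-2]
  drop -3 from [-3, -2] -> [-2]
  satisfied 2 clause(s); 3 remain; assigned so far: [3]
unit clause [-2] forces x2=F; simplify:
  drop 2 from [2] -> [] (empty!)
  satisfied 2 clause(s); 1 remain; assigned so far: [2, 3]
CONFLICT (empty clause)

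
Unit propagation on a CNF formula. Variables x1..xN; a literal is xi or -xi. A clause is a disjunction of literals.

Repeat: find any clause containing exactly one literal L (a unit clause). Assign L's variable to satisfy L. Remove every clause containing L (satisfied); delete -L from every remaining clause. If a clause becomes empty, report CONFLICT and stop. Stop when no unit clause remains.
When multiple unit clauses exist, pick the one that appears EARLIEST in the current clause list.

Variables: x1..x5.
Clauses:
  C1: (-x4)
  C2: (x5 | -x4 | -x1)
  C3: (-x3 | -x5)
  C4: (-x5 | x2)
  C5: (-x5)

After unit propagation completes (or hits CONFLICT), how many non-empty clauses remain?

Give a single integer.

unit clause [-4] forces x4=F; simplify:
  satisfied 2 clause(s); 3 remain; assigned so far: [4]
unit clause [-5] forces x5=F; simplify:
  satisfied 3 clause(s); 0 remain; assigned so far: [4, 5]

Answer: 0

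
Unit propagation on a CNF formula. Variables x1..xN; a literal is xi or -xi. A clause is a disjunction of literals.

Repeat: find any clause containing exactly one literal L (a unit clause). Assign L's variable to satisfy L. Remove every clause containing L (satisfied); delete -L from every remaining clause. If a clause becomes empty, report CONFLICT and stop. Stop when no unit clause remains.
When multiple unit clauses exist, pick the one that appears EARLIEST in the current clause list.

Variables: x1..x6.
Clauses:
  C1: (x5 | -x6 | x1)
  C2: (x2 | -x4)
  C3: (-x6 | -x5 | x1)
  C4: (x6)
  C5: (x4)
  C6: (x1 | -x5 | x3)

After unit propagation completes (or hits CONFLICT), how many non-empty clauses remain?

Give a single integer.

Answer: 3

Derivation:
unit clause [6] forces x6=T; simplify:
  drop -6 from [5, -6, 1] -> [5, 1]
  drop -6 from [-6, -5, 1] -> [-5, 1]
  satisfied 1 clause(s); 5 remain; assigned so far: [6]
unit clause [4] forces x4=T; simplify:
  drop -4 from [2, -4] -> [2]
  satisfied 1 clause(s); 4 remain; assigned so far: [4, 6]
unit clause [2] forces x2=T; simplify:
  satisfied 1 clause(s); 3 remain; assigned so far: [2, 4, 6]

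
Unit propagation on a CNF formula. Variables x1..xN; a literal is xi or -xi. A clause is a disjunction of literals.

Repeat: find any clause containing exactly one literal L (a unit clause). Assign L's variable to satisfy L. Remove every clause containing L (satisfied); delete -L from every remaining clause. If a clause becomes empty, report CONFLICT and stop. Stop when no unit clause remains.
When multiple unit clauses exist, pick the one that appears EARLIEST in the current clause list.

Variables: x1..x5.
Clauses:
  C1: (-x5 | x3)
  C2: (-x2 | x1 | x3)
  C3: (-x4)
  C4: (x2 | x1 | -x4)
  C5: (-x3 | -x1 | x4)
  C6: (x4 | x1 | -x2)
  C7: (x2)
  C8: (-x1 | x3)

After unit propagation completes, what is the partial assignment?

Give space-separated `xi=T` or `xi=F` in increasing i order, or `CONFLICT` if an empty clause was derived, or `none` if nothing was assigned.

Answer: CONFLICT

Derivation:
unit clause [-4] forces x4=F; simplify:
  drop 4 from [-3, -1, 4] -> [-3, -1]
  drop 4 from [4, 1, -2] -> [1, -2]
  satisfied 2 clause(s); 6 remain; assigned so far: [4]
unit clause [2] forces x2=T; simplify:
  drop -2 from [-2, 1, 3] -> [1, 3]
  drop -2 from [1, -2] -> [1]
  satisfied 1 clause(s); 5 remain; assigned so far: [2, 4]
unit clause [1] forces x1=T; simplify:
  drop -1 from [-3, -1] -> [-3]
  drop -1 from [-1, 3] -> [3]
  satisfied 2 clause(s); 3 remain; assigned so far: [1, 2, 4]
unit clause [-3] forces x3=F; simplify:
  drop 3 from [-5, 3] -> [-5]
  drop 3 from [3] -> [] (empty!)
  satisfied 1 clause(s); 2 remain; assigned so far: [1, 2, 3, 4]
CONFLICT (empty clause)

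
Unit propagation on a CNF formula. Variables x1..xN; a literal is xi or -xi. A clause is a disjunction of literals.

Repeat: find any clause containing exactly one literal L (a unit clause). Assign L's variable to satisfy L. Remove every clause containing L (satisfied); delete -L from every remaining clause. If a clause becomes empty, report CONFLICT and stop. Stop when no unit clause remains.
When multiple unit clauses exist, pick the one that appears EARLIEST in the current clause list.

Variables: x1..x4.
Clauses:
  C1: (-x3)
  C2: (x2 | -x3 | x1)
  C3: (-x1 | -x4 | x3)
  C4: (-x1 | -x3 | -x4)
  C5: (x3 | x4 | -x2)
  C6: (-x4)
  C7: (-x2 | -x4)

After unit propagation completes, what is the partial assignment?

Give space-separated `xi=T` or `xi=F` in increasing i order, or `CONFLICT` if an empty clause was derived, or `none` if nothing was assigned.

Answer: x2=F x3=F x4=F

Derivation:
unit clause [-3] forces x3=F; simplify:
  drop 3 from [-1, -4, 3] -> [-1, -4]
  drop 3 from [3, 4, -2] -> [4, -2]
  satisfied 3 clause(s); 4 remain; assigned so far: [3]
unit clause [-4] forces x4=F; simplify:
  drop 4 from [4, -2] -> [-2]
  satisfied 3 clause(s); 1 remain; assigned so far: [3, 4]
unit clause [-2] forces x2=F; simplify:
  satisfied 1 clause(s); 0 remain; assigned so far: [2, 3, 4]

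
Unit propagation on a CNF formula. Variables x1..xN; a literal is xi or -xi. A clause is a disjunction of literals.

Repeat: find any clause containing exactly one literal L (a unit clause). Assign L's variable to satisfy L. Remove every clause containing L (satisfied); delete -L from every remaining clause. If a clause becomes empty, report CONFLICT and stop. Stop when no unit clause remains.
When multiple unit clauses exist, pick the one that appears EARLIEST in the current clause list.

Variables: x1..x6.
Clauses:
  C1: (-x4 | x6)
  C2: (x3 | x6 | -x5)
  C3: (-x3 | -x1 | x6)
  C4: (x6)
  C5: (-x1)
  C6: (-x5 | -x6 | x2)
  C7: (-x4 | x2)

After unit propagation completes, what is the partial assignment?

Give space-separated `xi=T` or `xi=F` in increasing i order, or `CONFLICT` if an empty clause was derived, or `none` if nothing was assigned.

Answer: x1=F x6=T

Derivation:
unit clause [6] forces x6=T; simplify:
  drop -6 from [-5, -6, 2] -> [-5, 2]
  satisfied 4 clause(s); 3 remain; assigned so far: [6]
unit clause [-1] forces x1=F; simplify:
  satisfied 1 clause(s); 2 remain; assigned so far: [1, 6]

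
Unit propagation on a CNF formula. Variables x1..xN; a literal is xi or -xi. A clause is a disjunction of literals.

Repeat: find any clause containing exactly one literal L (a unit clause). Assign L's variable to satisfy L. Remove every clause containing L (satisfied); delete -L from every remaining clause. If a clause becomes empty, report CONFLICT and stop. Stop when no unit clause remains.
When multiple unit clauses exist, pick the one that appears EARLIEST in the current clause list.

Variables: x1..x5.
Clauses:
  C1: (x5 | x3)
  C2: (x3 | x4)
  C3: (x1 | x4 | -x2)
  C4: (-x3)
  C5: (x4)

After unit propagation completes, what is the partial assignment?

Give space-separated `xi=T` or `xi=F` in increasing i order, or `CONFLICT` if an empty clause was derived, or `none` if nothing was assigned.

Answer: x3=F x4=T x5=T

Derivation:
unit clause [-3] forces x3=F; simplify:
  drop 3 from [5, 3] -> [5]
  drop 3 from [3, 4] -> [4]
  satisfied 1 clause(s); 4 remain; assigned so far: [3]
unit clause [5] forces x5=T; simplify:
  satisfied 1 clause(s); 3 remain; assigned so far: [3, 5]
unit clause [4] forces x4=T; simplify:
  satisfied 3 clause(s); 0 remain; assigned so far: [3, 4, 5]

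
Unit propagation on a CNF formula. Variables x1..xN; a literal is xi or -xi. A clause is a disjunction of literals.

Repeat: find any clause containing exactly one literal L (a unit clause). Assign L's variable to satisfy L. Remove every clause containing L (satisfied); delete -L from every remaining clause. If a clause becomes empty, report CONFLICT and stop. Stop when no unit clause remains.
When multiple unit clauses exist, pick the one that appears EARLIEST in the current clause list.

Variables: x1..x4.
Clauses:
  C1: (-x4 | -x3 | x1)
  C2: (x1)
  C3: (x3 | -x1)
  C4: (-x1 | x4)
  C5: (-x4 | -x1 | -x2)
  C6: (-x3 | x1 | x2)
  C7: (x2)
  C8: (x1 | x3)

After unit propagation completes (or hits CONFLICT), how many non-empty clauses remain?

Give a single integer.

Answer: 0

Derivation:
unit clause [1] forces x1=T; simplify:
  drop -1 from [3, -1] -> [3]
  drop -1 from [-1, 4] -> [4]
  drop -1 from [-4, -1, -2] -> [-4, -2]
  satisfied 4 clause(s); 4 remain; assigned so far: [1]
unit clause [3] forces x3=T; simplify:
  satisfied 1 clause(s); 3 remain; assigned so far: [1, 3]
unit clause [4] forces x4=T; simplify:
  drop -4 from [-4, -2] -> [-2]
  satisfied 1 clause(s); 2 remain; assigned so far: [1, 3, 4]
unit clause [-2] forces x2=F; simplify:
  drop 2 from [2] -> [] (empty!)
  satisfied 1 clause(s); 1 remain; assigned so far: [1, 2, 3, 4]
CONFLICT (empty clause)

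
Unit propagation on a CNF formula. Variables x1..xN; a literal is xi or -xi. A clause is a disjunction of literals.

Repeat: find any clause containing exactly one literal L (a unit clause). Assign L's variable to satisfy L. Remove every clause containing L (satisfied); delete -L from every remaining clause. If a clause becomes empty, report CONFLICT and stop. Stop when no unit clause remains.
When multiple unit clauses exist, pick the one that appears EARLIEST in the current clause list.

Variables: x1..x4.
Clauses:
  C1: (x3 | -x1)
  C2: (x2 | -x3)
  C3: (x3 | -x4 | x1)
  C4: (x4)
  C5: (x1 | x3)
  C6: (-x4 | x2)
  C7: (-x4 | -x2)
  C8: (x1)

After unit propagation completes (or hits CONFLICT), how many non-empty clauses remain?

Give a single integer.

unit clause [4] forces x4=T; simplify:
  drop -4 from [3, -4, 1] -> [3, 1]
  drop -4 from [-4, 2] -> [2]
  drop -4 from [-4, -2] -> [-2]
  satisfied 1 clause(s); 7 remain; assigned so far: [4]
unit clause [2] forces x2=T; simplify:
  drop -2 from [-2] -> [] (empty!)
  satisfied 2 clause(s); 5 remain; assigned so far: [2, 4]
CONFLICT (empty clause)

Answer: 4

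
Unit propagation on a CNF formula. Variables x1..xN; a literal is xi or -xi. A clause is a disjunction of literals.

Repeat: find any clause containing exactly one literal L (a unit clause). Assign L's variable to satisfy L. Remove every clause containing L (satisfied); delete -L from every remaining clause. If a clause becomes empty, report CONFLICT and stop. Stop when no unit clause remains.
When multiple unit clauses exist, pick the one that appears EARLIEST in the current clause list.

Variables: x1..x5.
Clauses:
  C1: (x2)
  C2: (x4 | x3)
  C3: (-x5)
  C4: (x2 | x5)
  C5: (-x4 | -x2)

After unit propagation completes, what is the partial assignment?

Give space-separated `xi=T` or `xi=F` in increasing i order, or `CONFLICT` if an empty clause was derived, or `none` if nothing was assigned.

Answer: x2=T x3=T x4=F x5=F

Derivation:
unit clause [2] forces x2=T; simplify:
  drop -2 from [-4, -2] -> [-4]
  satisfied 2 clause(s); 3 remain; assigned so far: [2]
unit clause [-5] forces x5=F; simplify:
  satisfied 1 clause(s); 2 remain; assigned so far: [2, 5]
unit clause [-4] forces x4=F; simplify:
  drop 4 from [4, 3] -> [3]
  satisfied 1 clause(s); 1 remain; assigned so far: [2, 4, 5]
unit clause [3] forces x3=T; simplify:
  satisfied 1 clause(s); 0 remain; assigned so far: [2, 3, 4, 5]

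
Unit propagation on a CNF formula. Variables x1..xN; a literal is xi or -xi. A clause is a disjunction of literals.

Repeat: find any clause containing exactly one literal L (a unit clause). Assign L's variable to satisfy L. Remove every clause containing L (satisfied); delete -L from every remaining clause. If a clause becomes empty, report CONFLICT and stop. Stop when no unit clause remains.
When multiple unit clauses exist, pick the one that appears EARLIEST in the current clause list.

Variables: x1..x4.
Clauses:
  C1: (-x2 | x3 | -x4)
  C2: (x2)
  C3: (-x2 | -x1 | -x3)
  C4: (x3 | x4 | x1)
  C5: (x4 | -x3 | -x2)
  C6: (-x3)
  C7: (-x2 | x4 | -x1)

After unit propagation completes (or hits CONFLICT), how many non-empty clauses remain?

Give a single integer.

unit clause [2] forces x2=T; simplify:
  drop -2 from [-2, 3, -4] -> [3, -4]
  drop -2 from [-2, -1, -3] -> [-1, -3]
  drop -2 from [4, -3, -2] -> [4, -3]
  drop -2 from [-2, 4, -1] -> [4, -1]
  satisfied 1 clause(s); 6 remain; assigned so far: [2]
unit clause [-3] forces x3=F; simplify:
  drop 3 from [3, -4] -> [-4]
  drop 3 from [3, 4, 1] -> [4, 1]
  satisfied 3 clause(s); 3 remain; assigned so far: [2, 3]
unit clause [-4] forces x4=F; simplify:
  drop 4 from [4, 1] -> [1]
  drop 4 from [4, -1] -> [-1]
  satisfied 1 clause(s); 2 remain; assigned so far: [2, 3, 4]
unit clause [1] forces x1=T; simplify:
  drop -1 from [-1] -> [] (empty!)
  satisfied 1 clause(s); 1 remain; assigned so far: [1, 2, 3, 4]
CONFLICT (empty clause)

Answer: 0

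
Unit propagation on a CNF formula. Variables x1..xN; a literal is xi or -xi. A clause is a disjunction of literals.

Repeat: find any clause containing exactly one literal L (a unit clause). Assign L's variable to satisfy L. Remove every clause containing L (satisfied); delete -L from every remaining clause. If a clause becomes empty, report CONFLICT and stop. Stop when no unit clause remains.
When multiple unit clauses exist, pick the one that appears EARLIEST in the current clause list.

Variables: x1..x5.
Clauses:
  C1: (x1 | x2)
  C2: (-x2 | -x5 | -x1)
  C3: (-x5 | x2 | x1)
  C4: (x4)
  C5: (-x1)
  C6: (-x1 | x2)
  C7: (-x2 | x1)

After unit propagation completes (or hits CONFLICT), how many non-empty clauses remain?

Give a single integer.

Answer: 0

Derivation:
unit clause [4] forces x4=T; simplify:
  satisfied 1 clause(s); 6 remain; assigned so far: [4]
unit clause [-1] forces x1=F; simplify:
  drop 1 from [1, 2] -> [2]
  drop 1 from [-5, 2, 1] -> [-5, 2]
  drop 1 from [-2, 1] -> [-2]
  satisfied 3 clause(s); 3 remain; assigned so far: [1, 4]
unit clause [2] forces x2=T; simplify:
  drop -2 from [-2] -> [] (empty!)
  satisfied 2 clause(s); 1 remain; assigned so far: [1, 2, 4]
CONFLICT (empty clause)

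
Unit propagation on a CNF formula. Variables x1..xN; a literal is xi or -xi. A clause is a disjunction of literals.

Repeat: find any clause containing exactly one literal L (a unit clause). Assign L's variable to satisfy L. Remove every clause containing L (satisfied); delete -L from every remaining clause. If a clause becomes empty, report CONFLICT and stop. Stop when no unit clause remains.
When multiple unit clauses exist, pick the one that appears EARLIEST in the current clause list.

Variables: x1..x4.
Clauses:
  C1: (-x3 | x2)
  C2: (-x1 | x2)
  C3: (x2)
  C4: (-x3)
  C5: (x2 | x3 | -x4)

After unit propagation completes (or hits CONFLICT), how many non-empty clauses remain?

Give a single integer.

unit clause [2] forces x2=T; simplify:
  satisfied 4 clause(s); 1 remain; assigned so far: [2]
unit clause [-3] forces x3=F; simplify:
  satisfied 1 clause(s); 0 remain; assigned so far: [2, 3]

Answer: 0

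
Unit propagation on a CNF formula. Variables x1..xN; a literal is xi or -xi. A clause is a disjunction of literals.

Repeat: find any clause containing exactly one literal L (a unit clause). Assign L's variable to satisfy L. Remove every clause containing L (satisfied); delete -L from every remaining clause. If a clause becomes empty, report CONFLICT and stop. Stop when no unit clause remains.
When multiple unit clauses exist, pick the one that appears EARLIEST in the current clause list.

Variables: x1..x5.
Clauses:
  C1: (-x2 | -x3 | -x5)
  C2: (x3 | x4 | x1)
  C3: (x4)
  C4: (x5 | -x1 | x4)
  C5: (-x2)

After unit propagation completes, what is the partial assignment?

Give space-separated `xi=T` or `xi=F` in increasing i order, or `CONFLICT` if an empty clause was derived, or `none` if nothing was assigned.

Answer: x2=F x4=T

Derivation:
unit clause [4] forces x4=T; simplify:
  satisfied 3 clause(s); 2 remain; assigned so far: [4]
unit clause [-2] forces x2=F; simplify:
  satisfied 2 clause(s); 0 remain; assigned so far: [2, 4]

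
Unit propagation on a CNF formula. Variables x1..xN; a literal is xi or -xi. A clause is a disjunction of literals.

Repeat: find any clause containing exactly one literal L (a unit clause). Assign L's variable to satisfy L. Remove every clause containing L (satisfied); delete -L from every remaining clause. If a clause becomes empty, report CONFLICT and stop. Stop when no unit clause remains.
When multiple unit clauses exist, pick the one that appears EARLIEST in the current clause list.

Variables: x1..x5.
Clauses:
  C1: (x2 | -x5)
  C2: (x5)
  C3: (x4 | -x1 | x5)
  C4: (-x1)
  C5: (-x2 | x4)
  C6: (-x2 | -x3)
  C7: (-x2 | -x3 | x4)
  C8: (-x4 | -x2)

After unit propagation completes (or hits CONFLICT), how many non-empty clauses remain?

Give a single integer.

Answer: 1

Derivation:
unit clause [5] forces x5=T; simplify:
  drop -5 from [2, -5] -> [2]
  satisfied 2 clause(s); 6 remain; assigned so far: [5]
unit clause [2] forces x2=T; simplify:
  drop -2 from [-2, 4] -> [4]
  drop -2 from [-2, -3] -> [-3]
  drop -2 from [-2, -3, 4] -> [-3, 4]
  drop -2 from [-4, -2] -> [-4]
  satisfied 1 clause(s); 5 remain; assigned so far: [2, 5]
unit clause [-1] forces x1=F; simplify:
  satisfied 1 clause(s); 4 remain; assigned so far: [1, 2, 5]
unit clause [4] forces x4=T; simplify:
  drop -4 from [-4] -> [] (empty!)
  satisfied 2 clause(s); 2 remain; assigned so far: [1, 2, 4, 5]
CONFLICT (empty clause)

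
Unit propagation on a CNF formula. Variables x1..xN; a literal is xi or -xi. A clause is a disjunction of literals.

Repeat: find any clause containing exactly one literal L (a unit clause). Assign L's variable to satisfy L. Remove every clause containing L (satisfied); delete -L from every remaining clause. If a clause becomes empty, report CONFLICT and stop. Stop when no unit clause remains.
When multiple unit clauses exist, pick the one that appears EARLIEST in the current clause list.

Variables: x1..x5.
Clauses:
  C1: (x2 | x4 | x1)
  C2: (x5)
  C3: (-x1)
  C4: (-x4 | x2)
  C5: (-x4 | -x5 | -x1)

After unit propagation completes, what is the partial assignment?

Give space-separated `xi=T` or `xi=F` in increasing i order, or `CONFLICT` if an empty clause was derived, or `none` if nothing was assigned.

Answer: x1=F x5=T

Derivation:
unit clause [5] forces x5=T; simplify:
  drop -5 from [-4, -5, -1] -> [-4, -1]
  satisfied 1 clause(s); 4 remain; assigned so far: [5]
unit clause [-1] forces x1=F; simplify:
  drop 1 from [2, 4, 1] -> [2, 4]
  satisfied 2 clause(s); 2 remain; assigned so far: [1, 5]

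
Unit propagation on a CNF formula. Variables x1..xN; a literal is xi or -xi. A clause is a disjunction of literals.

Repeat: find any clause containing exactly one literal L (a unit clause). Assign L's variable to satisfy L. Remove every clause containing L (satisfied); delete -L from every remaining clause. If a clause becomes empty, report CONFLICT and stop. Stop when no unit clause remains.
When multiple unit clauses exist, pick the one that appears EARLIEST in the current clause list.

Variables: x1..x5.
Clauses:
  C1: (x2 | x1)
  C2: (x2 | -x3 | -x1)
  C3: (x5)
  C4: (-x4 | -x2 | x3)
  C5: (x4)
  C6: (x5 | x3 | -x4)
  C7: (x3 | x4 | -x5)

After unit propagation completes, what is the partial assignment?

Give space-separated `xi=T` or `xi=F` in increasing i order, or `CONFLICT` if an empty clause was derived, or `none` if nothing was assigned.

Answer: x4=T x5=T

Derivation:
unit clause [5] forces x5=T; simplify:
  drop -5 from [3, 4, -5] -> [3, 4]
  satisfied 2 clause(s); 5 remain; assigned so far: [5]
unit clause [4] forces x4=T; simplify:
  drop -4 from [-4, -2, 3] -> [-2, 3]
  satisfied 2 clause(s); 3 remain; assigned so far: [4, 5]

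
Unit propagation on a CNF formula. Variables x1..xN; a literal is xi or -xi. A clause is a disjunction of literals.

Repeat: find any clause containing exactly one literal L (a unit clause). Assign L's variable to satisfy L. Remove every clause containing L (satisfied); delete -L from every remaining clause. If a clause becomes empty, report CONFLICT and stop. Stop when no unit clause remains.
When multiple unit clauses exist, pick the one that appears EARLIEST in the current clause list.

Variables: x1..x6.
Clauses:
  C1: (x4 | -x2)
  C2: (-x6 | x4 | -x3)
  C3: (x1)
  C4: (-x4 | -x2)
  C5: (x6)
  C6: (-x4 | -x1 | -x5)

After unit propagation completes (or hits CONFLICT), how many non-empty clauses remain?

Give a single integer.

Answer: 4

Derivation:
unit clause [1] forces x1=T; simplify:
  drop -1 from [-4, -1, -5] -> [-4, -5]
  satisfied 1 clause(s); 5 remain; assigned so far: [1]
unit clause [6] forces x6=T; simplify:
  drop -6 from [-6, 4, -3] -> [4, -3]
  satisfied 1 clause(s); 4 remain; assigned so far: [1, 6]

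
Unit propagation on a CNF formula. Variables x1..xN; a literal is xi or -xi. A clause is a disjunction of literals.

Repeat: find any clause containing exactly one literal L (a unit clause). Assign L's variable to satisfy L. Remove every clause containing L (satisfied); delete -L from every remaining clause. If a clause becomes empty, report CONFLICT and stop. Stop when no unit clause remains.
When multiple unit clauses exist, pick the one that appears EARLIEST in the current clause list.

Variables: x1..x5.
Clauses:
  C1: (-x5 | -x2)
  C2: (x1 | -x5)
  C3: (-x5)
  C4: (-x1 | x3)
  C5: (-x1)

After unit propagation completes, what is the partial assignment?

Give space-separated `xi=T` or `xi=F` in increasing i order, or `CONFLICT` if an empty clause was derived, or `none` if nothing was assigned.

Answer: x1=F x5=F

Derivation:
unit clause [-5] forces x5=F; simplify:
  satisfied 3 clause(s); 2 remain; assigned so far: [5]
unit clause [-1] forces x1=F; simplify:
  satisfied 2 clause(s); 0 remain; assigned so far: [1, 5]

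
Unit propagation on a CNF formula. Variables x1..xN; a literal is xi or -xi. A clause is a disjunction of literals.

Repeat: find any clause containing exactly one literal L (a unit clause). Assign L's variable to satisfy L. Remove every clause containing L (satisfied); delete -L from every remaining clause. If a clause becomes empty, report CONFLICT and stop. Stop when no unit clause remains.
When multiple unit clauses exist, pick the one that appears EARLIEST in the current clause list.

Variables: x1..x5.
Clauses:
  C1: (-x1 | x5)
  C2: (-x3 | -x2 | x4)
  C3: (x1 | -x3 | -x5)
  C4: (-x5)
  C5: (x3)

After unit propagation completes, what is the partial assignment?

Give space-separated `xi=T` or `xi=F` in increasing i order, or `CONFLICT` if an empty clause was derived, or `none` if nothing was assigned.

unit clause [-5] forces x5=F; simplify:
  drop 5 from [-1, 5] -> [-1]
  satisfied 2 clause(s); 3 remain; assigned so far: [5]
unit clause [-1] forces x1=F; simplify:
  satisfied 1 clause(s); 2 remain; assigned so far: [1, 5]
unit clause [3] forces x3=T; simplify:
  drop -3 from [-3, -2, 4] -> [-2, 4]
  satisfied 1 clause(s); 1 remain; assigned so far: [1, 3, 5]

Answer: x1=F x3=T x5=F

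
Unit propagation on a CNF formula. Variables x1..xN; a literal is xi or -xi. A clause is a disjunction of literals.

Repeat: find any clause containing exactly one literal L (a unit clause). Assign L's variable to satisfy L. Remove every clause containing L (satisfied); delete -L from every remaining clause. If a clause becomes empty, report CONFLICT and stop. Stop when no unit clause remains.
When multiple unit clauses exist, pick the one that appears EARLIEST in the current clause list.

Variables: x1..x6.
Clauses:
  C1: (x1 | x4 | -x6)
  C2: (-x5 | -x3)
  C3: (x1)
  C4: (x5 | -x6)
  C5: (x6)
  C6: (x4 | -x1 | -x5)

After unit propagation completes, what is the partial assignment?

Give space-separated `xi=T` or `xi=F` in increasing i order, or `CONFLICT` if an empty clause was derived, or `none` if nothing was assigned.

Answer: x1=T x3=F x4=T x5=T x6=T

Derivation:
unit clause [1] forces x1=T; simplify:
  drop -1 from [4, -1, -5] -> [4, -5]
  satisfied 2 clause(s); 4 remain; assigned so far: [1]
unit clause [6] forces x6=T; simplify:
  drop -6 from [5, -6] -> [5]
  satisfied 1 clause(s); 3 remain; assigned so far: [1, 6]
unit clause [5] forces x5=T; simplify:
  drop -5 from [-5, -3] -> [-3]
  drop -5 from [4, -5] -> [4]
  satisfied 1 clause(s); 2 remain; assigned so far: [1, 5, 6]
unit clause [-3] forces x3=F; simplify:
  satisfied 1 clause(s); 1 remain; assigned so far: [1, 3, 5, 6]
unit clause [4] forces x4=T; simplify:
  satisfied 1 clause(s); 0 remain; assigned so far: [1, 3, 4, 5, 6]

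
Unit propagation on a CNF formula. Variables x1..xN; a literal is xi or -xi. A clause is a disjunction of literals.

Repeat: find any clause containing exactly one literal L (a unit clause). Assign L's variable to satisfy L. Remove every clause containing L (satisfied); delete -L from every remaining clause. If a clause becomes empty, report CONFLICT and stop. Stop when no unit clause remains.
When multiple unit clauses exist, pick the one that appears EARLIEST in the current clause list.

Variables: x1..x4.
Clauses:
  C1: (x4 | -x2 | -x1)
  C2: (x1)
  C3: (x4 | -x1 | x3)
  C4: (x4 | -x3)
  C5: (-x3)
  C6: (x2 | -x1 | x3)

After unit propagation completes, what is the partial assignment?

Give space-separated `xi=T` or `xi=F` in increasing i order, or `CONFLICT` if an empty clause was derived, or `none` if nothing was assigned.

Answer: x1=T x2=T x3=F x4=T

Derivation:
unit clause [1] forces x1=T; simplify:
  drop -1 from [4, -2, -1] -> [4, -2]
  drop -1 from [4, -1, 3] -> [4, 3]
  drop -1 from [2, -1, 3] -> [2, 3]
  satisfied 1 clause(s); 5 remain; assigned so far: [1]
unit clause [-3] forces x3=F; simplify:
  drop 3 from [4, 3] -> [4]
  drop 3 from [2, 3] -> [2]
  satisfied 2 clause(s); 3 remain; assigned so far: [1, 3]
unit clause [4] forces x4=T; simplify:
  satisfied 2 clause(s); 1 remain; assigned so far: [1, 3, 4]
unit clause [2] forces x2=T; simplify:
  satisfied 1 clause(s); 0 remain; assigned so far: [1, 2, 3, 4]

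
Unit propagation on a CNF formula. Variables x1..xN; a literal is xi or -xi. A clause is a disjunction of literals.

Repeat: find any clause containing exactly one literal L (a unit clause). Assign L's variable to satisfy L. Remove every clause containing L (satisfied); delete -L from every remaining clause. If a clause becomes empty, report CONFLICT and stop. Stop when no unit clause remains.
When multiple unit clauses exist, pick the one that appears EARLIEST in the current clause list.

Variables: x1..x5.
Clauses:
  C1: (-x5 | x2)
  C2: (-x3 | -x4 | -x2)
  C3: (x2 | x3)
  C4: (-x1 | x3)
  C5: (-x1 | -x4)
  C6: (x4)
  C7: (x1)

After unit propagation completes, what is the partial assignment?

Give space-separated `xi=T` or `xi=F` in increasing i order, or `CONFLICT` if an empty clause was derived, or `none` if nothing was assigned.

unit clause [4] forces x4=T; simplify:
  drop -4 from [-3, -4, -2] -> [-3, -2]
  drop -4 from [-1, -4] -> [-1]
  satisfied 1 clause(s); 6 remain; assigned so far: [4]
unit clause [-1] forces x1=F; simplify:
  drop 1 from [1] -> [] (empty!)
  satisfied 2 clause(s); 4 remain; assigned so far: [1, 4]
CONFLICT (empty clause)

Answer: CONFLICT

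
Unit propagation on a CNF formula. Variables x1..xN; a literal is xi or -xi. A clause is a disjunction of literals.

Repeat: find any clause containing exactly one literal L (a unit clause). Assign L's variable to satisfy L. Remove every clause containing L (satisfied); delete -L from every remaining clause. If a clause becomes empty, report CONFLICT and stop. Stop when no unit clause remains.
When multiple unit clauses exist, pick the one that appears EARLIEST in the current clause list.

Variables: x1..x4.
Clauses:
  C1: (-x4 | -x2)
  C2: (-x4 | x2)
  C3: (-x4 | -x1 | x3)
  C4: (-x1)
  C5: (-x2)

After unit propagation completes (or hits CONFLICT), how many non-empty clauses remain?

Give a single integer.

unit clause [-1] forces x1=F; simplify:
  satisfied 2 clause(s); 3 remain; assigned so far: [1]
unit clause [-2] forces x2=F; simplify:
  drop 2 from [-4, 2] -> [-4]
  satisfied 2 clause(s); 1 remain; assigned so far: [1, 2]
unit clause [-4] forces x4=F; simplify:
  satisfied 1 clause(s); 0 remain; assigned so far: [1, 2, 4]

Answer: 0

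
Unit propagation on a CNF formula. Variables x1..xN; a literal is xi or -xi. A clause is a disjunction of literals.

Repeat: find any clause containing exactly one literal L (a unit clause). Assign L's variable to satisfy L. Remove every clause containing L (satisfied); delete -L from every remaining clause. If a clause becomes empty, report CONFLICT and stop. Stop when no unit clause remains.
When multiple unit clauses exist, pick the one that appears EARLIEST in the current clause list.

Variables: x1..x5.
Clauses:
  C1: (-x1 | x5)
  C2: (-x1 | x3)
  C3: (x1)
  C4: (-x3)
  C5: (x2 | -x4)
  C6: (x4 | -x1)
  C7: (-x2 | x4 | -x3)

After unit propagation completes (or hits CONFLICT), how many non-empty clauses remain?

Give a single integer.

Answer: 3

Derivation:
unit clause [1] forces x1=T; simplify:
  drop -1 from [-1, 5] -> [5]
  drop -1 from [-1, 3] -> [3]
  drop -1 from [4, -1] -> [4]
  satisfied 1 clause(s); 6 remain; assigned so far: [1]
unit clause [5] forces x5=T; simplify:
  satisfied 1 clause(s); 5 remain; assigned so far: [1, 5]
unit clause [3] forces x3=T; simplify:
  drop -3 from [-3] -> [] (empty!)
  drop -3 from [-2, 4, -3] -> [-2, 4]
  satisfied 1 clause(s); 4 remain; assigned so far: [1, 3, 5]
CONFLICT (empty clause)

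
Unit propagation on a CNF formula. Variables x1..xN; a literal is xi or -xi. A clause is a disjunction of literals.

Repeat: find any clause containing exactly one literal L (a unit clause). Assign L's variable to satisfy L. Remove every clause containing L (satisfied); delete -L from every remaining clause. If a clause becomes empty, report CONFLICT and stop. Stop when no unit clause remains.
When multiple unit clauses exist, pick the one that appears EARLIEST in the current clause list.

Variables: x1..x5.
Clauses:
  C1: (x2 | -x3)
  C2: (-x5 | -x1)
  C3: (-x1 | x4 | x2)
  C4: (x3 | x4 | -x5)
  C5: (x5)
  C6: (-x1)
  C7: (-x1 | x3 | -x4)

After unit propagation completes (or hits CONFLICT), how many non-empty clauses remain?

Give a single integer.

Answer: 2

Derivation:
unit clause [5] forces x5=T; simplify:
  drop -5 from [-5, -1] -> [-1]
  drop -5 from [3, 4, -5] -> [3, 4]
  satisfied 1 clause(s); 6 remain; assigned so far: [5]
unit clause [-1] forces x1=F; simplify:
  satisfied 4 clause(s); 2 remain; assigned so far: [1, 5]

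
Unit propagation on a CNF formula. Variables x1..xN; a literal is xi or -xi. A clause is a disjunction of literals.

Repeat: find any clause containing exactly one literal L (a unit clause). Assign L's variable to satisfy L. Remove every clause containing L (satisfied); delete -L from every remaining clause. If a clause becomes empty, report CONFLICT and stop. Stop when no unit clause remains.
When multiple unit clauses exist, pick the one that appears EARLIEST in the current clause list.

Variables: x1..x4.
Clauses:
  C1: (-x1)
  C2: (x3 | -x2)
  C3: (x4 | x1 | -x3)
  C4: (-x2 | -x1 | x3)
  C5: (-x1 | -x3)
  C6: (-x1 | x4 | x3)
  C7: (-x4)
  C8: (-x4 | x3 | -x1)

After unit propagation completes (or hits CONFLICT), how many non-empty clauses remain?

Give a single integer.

unit clause [-1] forces x1=F; simplify:
  drop 1 from [4, 1, -3] -> [4, -3]
  satisfied 5 clause(s); 3 remain; assigned so far: [1]
unit clause [-4] forces x4=F; simplify:
  drop 4 from [4, -3] -> [-3]
  satisfied 1 clause(s); 2 remain; assigned so far: [1, 4]
unit clause [-3] forces x3=F; simplify:
  drop 3 from [3, -2] -> [-2]
  satisfied 1 clause(s); 1 remain; assigned so far: [1, 3, 4]
unit clause [-2] forces x2=F; simplify:
  satisfied 1 clause(s); 0 remain; assigned so far: [1, 2, 3, 4]

Answer: 0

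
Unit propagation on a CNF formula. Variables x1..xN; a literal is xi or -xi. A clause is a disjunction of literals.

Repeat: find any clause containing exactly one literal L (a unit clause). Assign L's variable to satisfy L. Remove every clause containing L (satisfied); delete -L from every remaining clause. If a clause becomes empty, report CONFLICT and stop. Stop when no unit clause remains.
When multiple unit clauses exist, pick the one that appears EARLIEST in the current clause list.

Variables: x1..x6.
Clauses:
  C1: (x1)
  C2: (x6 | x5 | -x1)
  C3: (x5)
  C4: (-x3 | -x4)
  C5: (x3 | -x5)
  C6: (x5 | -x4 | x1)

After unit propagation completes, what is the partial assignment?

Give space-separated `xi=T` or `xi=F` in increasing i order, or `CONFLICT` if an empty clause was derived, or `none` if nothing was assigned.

unit clause [1] forces x1=T; simplify:
  drop -1 from [6, 5, -1] -> [6, 5]
  satisfied 2 clause(s); 4 remain; assigned so far: [1]
unit clause [5] forces x5=T; simplify:
  drop -5 from [3, -5] -> [3]
  satisfied 2 clause(s); 2 remain; assigned so far: [1, 5]
unit clause [3] forces x3=T; simplify:
  drop -3 from [-3, -4] -> [-4]
  satisfied 1 clause(s); 1 remain; assigned so far: [1, 3, 5]
unit clause [-4] forces x4=F; simplify:
  satisfied 1 clause(s); 0 remain; assigned so far: [1, 3, 4, 5]

Answer: x1=T x3=T x4=F x5=T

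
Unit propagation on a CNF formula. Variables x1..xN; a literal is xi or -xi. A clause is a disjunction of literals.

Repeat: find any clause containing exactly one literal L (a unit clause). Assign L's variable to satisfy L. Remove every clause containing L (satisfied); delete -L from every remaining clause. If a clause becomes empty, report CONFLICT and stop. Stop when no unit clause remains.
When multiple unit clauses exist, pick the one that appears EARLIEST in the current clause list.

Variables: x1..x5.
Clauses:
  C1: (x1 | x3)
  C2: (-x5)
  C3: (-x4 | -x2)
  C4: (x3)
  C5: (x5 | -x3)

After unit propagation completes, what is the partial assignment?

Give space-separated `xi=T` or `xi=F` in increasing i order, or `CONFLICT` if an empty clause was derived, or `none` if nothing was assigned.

Answer: CONFLICT

Derivation:
unit clause [-5] forces x5=F; simplify:
  drop 5 from [5, -3] -> [-3]
  satisfied 1 clause(s); 4 remain; assigned so far: [5]
unit clause [3] forces x3=T; simplify:
  drop -3 from [-3] -> [] (empty!)
  satisfied 2 clause(s); 2 remain; assigned so far: [3, 5]
CONFLICT (empty clause)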